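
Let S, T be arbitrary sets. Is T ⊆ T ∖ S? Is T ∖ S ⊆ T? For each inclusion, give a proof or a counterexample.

Reverse inclusion. Let x ∈ T ∖ S. Then x ∈ T and x ∉ S, from which x ∈ T.

Forward inclusion. This inclusion fails. Take S = {1}, T = {1}; then 1 ∈ T but 1 ∉ T ∖ S.

(⊆) fails; (⊇) holds.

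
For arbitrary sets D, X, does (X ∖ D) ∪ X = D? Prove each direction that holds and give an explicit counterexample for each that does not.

(⊆) fails and (⊇) fails.

(⊆) This inclusion fails. Take D = ∅, X = {1}; then 1 ∈ (X ∖ D) ∪ X but 1 ∉ D.

(⊇) This inclusion fails. Take D = {1}, X = ∅; then 1 ∈ D but 1 ∉ (X ∖ D) ∪ X.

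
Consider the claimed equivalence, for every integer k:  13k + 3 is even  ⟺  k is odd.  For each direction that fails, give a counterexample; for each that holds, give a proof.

(⟹) Suppose 13k + 3 is even. Since 13 is odd, 13k and k have the same parity, so 13k + 3 ≡ k + 3 (mod 2). As 3 is odd, 13k + 3 is even exactly when k is odd. Thus k is odd.

(⟸) Conversely, suppose k is odd; write k = 2j + 1. Then 13k + 3 = 13·(2j + 1) + 3 = 2·13j + 16, which is even.

Both directions hold; the statement is true.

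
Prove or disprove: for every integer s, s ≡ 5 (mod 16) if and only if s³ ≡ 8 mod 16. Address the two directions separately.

Neither implication holds.

[⇒] This fails: take s = 5. Then 5 ≡ 5 (mod 16), but 5³ = 125 ≡ 13 (mod 16), not 8.

[⇐] This fails: take s = 2. Then 2³ = 8 ≡ 8 (mod 16), yet 2 ≡ 2 (mod 16), not 5.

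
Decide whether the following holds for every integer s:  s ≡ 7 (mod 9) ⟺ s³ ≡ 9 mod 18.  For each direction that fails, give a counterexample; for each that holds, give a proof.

Both directions fail.

[⇒] This fails: take s = 7. Then 7 ≡ 7 (mod 9), but 7³ = 343 ≡ 1 (mod 18), not 9.

[⇐] This fails: take s = 3. Then 3³ = 27 ≡ 9 (mod 18), yet 3 ≡ 3 (mod 9), not 7.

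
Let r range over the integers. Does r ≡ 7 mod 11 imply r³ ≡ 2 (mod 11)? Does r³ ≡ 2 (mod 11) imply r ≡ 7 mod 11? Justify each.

Both implications hold.

(→) Suppose r ≡ 7 mod 11. Write r = 11j + 7. Then (11j + 7)³ = 1331j³ + 2541j² + 1617j + 343 = 11(121j³ + 231j² + 147j + 31) + 2, so r³ ≡ 2 (mod 11).

(←) For the converse, argue contrapositively. If r ≢ 7 (mod 11), then r is congruent to one of 0, 1, 2, 3, 4, 5, 6, 8, 9, 10 modulo 11, and these give r³ ≡ 0, 1, 8, 5, 9, 4, 7, 6, 3, 10 respectively — never 2.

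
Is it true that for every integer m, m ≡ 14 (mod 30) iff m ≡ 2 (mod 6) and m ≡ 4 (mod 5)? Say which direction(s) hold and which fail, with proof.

Both implications hold.

[⇒] Suppose m ≡ 14 (mod 30); write m = 30j + 14. Since 6 ∣ 30, reducing mod 6 gives m ≡ 14 ≡ 2 (mod 6); since 5 ∣ 30, reducing mod 5 gives m ≡ 14 ≡ 4 (mod 5).

[⇐] Conversely, if m ≡ 2 (mod 6) and m ≡ 4 (mod 5), then by the Chinese remainder theorem m ≡ 14 (mod 30). This is exactly m ≡ 14 (mod 30).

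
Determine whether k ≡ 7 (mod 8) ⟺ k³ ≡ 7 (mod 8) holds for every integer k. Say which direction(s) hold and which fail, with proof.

[⇒] Suppose k ≡ 7 (mod 8). Write k = 8j + 7. Then (8j + 7)³ = 512j³ + 1344j² + 1176j + 343 = 8(64j³ + 168j² + 147j + 42) + 7, so k³ ≡ 7 (mod 8).

[⇐] Conversely, suppose k³ ≡ 7 (mod 8). The only residue r in {0, …, 7} with r³ ≡ 7 (mod 8) is r = 7, so k ≡ 7 (mod 8).

Equivalent; both directions hold.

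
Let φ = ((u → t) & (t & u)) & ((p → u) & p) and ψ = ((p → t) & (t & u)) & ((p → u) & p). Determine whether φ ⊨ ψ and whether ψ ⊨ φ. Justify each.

(⟹) Assume the antecedent. If t is true, the antecedent forces (t = T, p = T, u = T), and the consequent holds there. If t is false, the antecedent cannot hold. Either way the consequent holds.

(⟸) Assume the antecedent. If t is true, the antecedent forces (t = T, p = T, u = T), and the consequent holds there. If t is false, the antecedent cannot hold. Either way the consequent holds.

Both implications hold.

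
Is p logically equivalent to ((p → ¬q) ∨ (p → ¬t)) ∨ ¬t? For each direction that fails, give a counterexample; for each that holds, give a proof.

[⇒] This fails. Under t = T, p = T, q = T, the left side is true but the right side is false.

[⇐] This fails. Under t = F, p = F, q = F, the left side is false but the right side is true.

Neither implication holds.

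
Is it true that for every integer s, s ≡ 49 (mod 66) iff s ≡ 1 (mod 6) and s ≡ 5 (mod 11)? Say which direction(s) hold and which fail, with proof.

Forward direction. Suppose s ≡ 49 (mod 66); write s = 66j + 49. Since 6 ∣ 66, reducing mod 6 gives s ≡ 49 ≡ 1 (mod 6); since 11 ∣ 66, reducing mod 11 gives s ≡ 49 ≡ 5 (mod 11).

Converse. If s ≡ 1 (mod 6) and s ≡ 5 (mod 11), then by the Chinese remainder theorem s ≡ 49 (mod 66). This is exactly s ≡ 49 (mod 66).

The biconditional holds.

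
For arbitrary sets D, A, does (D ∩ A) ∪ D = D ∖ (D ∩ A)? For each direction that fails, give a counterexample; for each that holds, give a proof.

(⟹) This inclusion fails. Take D = {1}, A = {1}; then 1 ∈ (D ∩ A) ∪ D but 1 ∉ D ∖ (D ∩ A).

(⟸) Let x ∈ D ∖ (D ∩ A). Then x ∈ D and x ∉ A, from which x ∈ (D ∩ A) ∪ D.

The sets are not equal: only the reverse inclusion holds.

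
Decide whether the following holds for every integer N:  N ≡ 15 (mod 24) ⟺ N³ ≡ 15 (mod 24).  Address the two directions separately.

Both implications hold.

(⟸) Suppose N³ ≡ 15 (mod 24). The only residue r in {0, …, 23} with r³ ≡ 15 (mod 24) is r = 15, so N ≡ 15 (mod 24).

(⟹) Suppose N ≡ 15 (mod 24). Write N = 24j + 15. Then (24j + 15)³ = 13824j³ + 25920j² + 16200j + 3375 = 24(576j³ + 1080j² + 675j + 140) + 15, so N³ ≡ 15 (mod 24).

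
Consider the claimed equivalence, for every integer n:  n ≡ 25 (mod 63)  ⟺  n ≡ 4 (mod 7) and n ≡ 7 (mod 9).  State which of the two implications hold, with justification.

The biconditional holds.

[⇐] If n ≡ 4 (mod 7) and n ≡ 7 (mod 9), then by the Chinese remainder theorem n ≡ 25 (mod 63). This is exactly n ≡ 25 (mod 63).

[⇒] Suppose n ≡ 25 (mod 63); write n = 63j + 25. Since 7 ∣ 63, reducing mod 7 gives n ≡ 25 ≡ 4 (mod 7); since 9 ∣ 63, reducing mod 9 gives n ≡ 25 ≡ 7 (mod 9).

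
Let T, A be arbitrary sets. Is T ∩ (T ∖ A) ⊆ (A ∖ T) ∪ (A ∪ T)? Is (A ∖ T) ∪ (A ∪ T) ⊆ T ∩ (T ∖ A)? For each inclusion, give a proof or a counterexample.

The sets are not equal: only the forward inclusion holds.

(⊆) Let x ∈ T ∩ (T ∖ A). Then x ∈ T and x ∉ A, from which x ∈ (A ∖ T) ∪ (A ∪ T).

(⊇) This inclusion fails. Take T = ∅, A = {1}; then 1 ∈ (A ∖ T) ∪ (A ∪ T) but 1 ∉ T ∩ (T ∖ A).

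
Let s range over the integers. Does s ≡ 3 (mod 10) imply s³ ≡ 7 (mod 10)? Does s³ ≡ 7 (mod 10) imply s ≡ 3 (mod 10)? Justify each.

Forward direction. Suppose s ≡ 3 (mod 10). Write s = 10j + 3. Then (10j + 3)³ = 1000j³ + 900j² + 270j + 27 = 10(100j³ + 90j² + 27j + 2) + 7, so s³ ≡ 7 (mod 10).

Converse. For the converse, argue contrapositively. If s ≢ 3 (mod 10), then s is congruent to one of 0, 1, 2, 4, 5, 6, 7, 8, 9 modulo 10, and these give s³ ≡ 0, 1, 8, 4, 5, 6, 3, 2, 9 respectively — never 7.

The biconditional holds.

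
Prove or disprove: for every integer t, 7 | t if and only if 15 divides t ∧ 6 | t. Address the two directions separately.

(→) This fails: take t = 7. Certainly 7 ∣ 7, but 15 ∤ 7.

(←) This fails: take t = 30. Both 15 ∣ 30 and 6 ∣ 30, yet 30 is not a multiple of 7 (since 30 = 4·7 + 2), so 7 ∤ 30.

Neither implication holds.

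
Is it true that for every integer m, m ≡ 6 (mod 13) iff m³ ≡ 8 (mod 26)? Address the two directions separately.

Both directions fail.

Forward direction. This fails: take m = 19. Then 19 ≡ 6 (mod 13), but 19³ = 6859 ≡ 21 (mod 26), not 8.

Converse. This fails: take m = 2. Then 2³ = 8 ≡ 8 (mod 26), yet 2 ≡ 2 (mod 13), not 6.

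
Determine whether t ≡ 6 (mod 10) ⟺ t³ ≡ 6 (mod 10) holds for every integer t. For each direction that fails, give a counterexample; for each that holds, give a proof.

(→) Suppose t ≡ 6 (mod 10). Write t = 10j + 6. Then (10j + 6)³ = 1000j³ + 1800j² + 1080j + 216 = 10(100j³ + 180j² + 108j + 21) + 6, so t³ ≡ 6 (mod 10).

(←) For the converse, argue contrapositively. If t ≢ 6 (mod 10), then t is congruent to one of 0, 1, 2, 3, 4, 5, 7, 8, 9 modulo 10, and these give t³ ≡ 0, 1, 8, 7, 4, 5, 3, 2, 9 respectively — never 6.

Both directions hold; the statement is true.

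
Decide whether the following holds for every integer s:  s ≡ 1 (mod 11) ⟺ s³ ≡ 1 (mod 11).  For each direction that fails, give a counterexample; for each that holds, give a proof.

Equivalent; both directions hold.

[⇒] Suppose s ≡ 1 (mod 11). Write s = 11j + 1. Then (11j + 1)³ = 1331j³ + 363j² + 33j + 1 = 11(121j³ + 33j² + 3j) + 1, so s³ ≡ 1 (mod 11).

[⇐] For the converse, argue contrapositively. If s ≢ 1 (mod 11), then s is congruent to one of 0, 2, 3, 4, 5, 6, 7, 8, 9, 10 modulo 11, and these give s³ ≡ 0, 8, 5, 9, 4, 7, 2, 6, 3, 10 respectively — never 1.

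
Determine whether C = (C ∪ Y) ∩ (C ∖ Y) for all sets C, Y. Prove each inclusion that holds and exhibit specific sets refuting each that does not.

(⊇) Let x ∈ (C ∪ Y) ∩ (C ∖ Y). Then x ∈ C and x ∉ Y, from which x ∈ C.

(⊆) This inclusion fails. Take C = {1}, Y = {1}; then 1 ∈ C but 1 ∉ (C ∪ Y) ∩ (C ∖ Y).

The sets are not equal: only the reverse inclusion holds.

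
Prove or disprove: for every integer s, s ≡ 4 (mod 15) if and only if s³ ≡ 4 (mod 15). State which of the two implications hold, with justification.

Both implications hold.

(←) Suppose s³ ≡ 4 (mod 15). The only residue r in {0, …, 14} with r³ ≡ 4 (mod 15) is r = 4, so s ≡ 4 (mod 15).

(→) Suppose s ≡ 4 (mod 15). Write s = 15j + 4. Then (15j + 4)³ = 3375j³ + 2700j² + 720j + 64 = 15(225j³ + 180j² + 48j + 4) + 4, so s³ ≡ 4 (mod 15).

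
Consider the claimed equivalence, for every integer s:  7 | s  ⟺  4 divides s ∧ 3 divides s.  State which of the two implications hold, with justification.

Neither direction holds.

[⇒] This fails: take s = 7. Certainly 7 ∣ 7, but 4 ∤ 7.

[⇐] This fails: take s = 12. Both 4 ∣ 12 and 3 ∣ 12, yet 12 is not a multiple of 7 (since 12 = 1·7 + 5), so 7 ∤ 12.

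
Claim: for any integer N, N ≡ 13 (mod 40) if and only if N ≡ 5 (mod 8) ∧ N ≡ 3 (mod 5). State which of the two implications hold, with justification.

Equivalent; both directions hold.

[⇒] Suppose N ≡ 13 (mod 40); write N = 40j + 13. Since 8 ∣ 40, reducing mod 8 gives N ≡ 13 ≡ 5 (mod 8); since 5 ∣ 40, reducing mod 5 gives N ≡ 13 ≡ 3 (mod 5).

[⇐] Conversely, if N ≡ 5 (mod 8) and N ≡ 3 (mod 5), then by the Chinese remainder theorem N ≡ 13 (mod 40). This is exactly N ≡ 13 (mod 40).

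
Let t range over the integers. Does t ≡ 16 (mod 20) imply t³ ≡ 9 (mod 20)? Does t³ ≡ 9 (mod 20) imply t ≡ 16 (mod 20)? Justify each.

(⇒) fails and (⇐) fails.

Forward direction. This fails: take t = 16. Then 16 ≡ 16 (mod 20), but 16³ = 4096 ≡ 16 (mod 20), not 9.

Converse. This fails: take t = 9. Then 9³ = 729 ≡ 9 (mod 20), yet 9 ≡ 9 (mod 20), not 16.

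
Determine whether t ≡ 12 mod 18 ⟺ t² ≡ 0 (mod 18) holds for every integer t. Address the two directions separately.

(⟸) This fails: take t = 0. Then 0² = 0 ≡ 0 (mod 18), yet 0 ≡ 0 (mod 18), not 12.

(⟹) Suppose t ≡ 12 mod 18. Write t = 18j + 12. Then (18j + 12)² = 324j² + 432j + 144 = 18(18j² + 24j + 8) + 0, so t² ≡ 0 (mod 18).

(⇒) holds; (⇐) fails.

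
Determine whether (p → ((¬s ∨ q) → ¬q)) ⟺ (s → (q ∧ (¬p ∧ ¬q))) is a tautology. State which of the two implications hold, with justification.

(→) This fails. Under p = F, s = T, q = F, the left side is true but the right side is false.

(←) This fails. Under p = T, s = F, q = T, the left side is false but the right side is true.

(⇒) fails and (⇐) fails.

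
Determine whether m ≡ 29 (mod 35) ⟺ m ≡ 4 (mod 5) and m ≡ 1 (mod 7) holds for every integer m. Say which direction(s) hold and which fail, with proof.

Forward direction. Suppose m ≡ 29 (mod 35); write m = 35j + 29. Since 5 ∣ 35, reducing mod 5 gives m ≡ 29 ≡ 4 (mod 5); since 7 ∣ 35, reducing mod 7 gives m ≡ 29 ≡ 1 (mod 7).

Converse. If m ≡ 4 (mod 5) and m ≡ 1 (mod 7), then by the Chinese remainder theorem m ≡ 29 (mod 35). This is exactly m ≡ 29 (mod 35).

Both directions hold.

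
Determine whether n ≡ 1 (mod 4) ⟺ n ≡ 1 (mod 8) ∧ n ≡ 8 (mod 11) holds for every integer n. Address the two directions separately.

The forward direction fails; the converse holds.

(→) This fails: n = 1 gives 1 ≡ 1 (mod 4) but 1 ≡ 1 (mod 11), so the conjunction on the right does not hold.

(←) Conversely, if n ≡ 1 (mod 8) and n ≡ 8 (mod 11), then by the Chinese remainder theorem n ≡ 41 (mod 88). Since 41 ≡ 1 (mod 4) and 4 ∣ 88, we get n ≡ 1 (mod 4).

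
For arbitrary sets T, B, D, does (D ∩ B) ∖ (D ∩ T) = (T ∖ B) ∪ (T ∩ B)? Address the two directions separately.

Neither inclusion holds.

(⊆) This inclusion fails. Take T = ∅, B = {1}, D = {1}; then 1 ∈ (D ∩ B) ∖ (D ∩ T) but 1 ∉ (T ∖ B) ∪ (T ∩ B).

(⊇) This inclusion fails. Take T = {1}, B = ∅, D = ∅; then 1 ∈ (T ∖ B) ∪ (T ∩ B) but 1 ∉ (D ∩ B) ∖ (D ∩ T).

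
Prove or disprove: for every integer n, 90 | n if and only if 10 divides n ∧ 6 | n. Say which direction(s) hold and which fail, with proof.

Only the forward direction holds.

(⇒) If 90 ∣ n, write n = 90q. Since 90 = 9·10, n = 10·(9q), so 10 ∣ n; and since 90 = 15·6, n = 6·(15q), so 6 ∣ n.

(⇐) This fails: take n = 30. Both 10 ∣ 30 and 6 ∣ 30, yet 30 is not a multiple of 90 (since 30 = 0·90 + 30), so 90 ∤ 30.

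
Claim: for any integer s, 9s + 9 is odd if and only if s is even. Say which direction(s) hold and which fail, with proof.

[⇒] Suppose 9s + 9 is odd. Since 9 is odd, 9s and s have the same parity, so 9s + 9 ≡ s + 9 (mod 2). As 9 is odd, 9s + 9 is odd exactly when s is even. Thus s is even.

[⇐] Conversely, suppose s is even; write s = 2j. Then 9s + 9 = 9·(2j) + 9 = 2·9j + 9, which is odd.

Equivalent; both directions hold.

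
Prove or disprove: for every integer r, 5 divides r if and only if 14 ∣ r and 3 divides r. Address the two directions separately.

Both directions fail.

[⇒] This fails: take r = 5. Certainly 5 ∣ 5, but 14 ∤ 5.

[⇐] This fails: take r = 42. Both 14 ∣ 42 and 3 ∣ 42, yet 42 is not a multiple of 5 (since 42 = 8·5 + 2), so 5 ∤ 42.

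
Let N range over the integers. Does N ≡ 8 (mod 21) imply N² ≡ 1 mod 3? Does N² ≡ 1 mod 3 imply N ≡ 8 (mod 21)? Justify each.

(⇒) Suppose N ≡ 8 (mod 21). Then N² ≡ 8² = 64 (mod 21), and since 3 ∣ 21, also N² ≡ 1 (mod 3).

(⇐) This fails: take N = 1. Then 1² = 1 ≡ 1 (mod 3), yet 1 ≡ 1 (mod 21), not 8.

Only the forward direction holds.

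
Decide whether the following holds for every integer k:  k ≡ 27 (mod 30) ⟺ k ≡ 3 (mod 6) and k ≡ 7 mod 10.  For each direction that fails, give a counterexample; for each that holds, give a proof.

Equivalent; both directions hold.

(→) Suppose k ≡ 27 (mod 30); write k = 30j + 27. Since 6 ∣ 30, reducing mod 6 gives k ≡ 27 ≡ 3 (mod 6); since 10 ∣ 30, reducing mod 10 gives k ≡ 27 ≡ 7 (mod 10).

(←) Conversely, if k ≡ 3 (mod 6) and k ≡ 7 (mod 10), then by the Chinese remainder theorem k ≡ 27 (mod 30). This is exactly k ≡ 27 (mod 30).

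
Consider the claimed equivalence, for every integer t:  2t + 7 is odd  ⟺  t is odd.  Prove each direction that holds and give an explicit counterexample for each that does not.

(⇒) fails; (⇐) holds.

(⟹) This fails: take t = 2. Then 2t + 7 = 11, which is odd, yet t = 2 is even, not odd.

(⟸) Suppose t is odd. Since 2 is even, 2t is even for every t, so 2t + 7 has the same parity as 7, which is odd. Hence 2t + 7 is odd.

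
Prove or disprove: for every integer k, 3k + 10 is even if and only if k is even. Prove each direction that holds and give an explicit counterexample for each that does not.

The biconditional holds.

(⇐) Suppose k is even; write k = 2j. Then 3k + 10 = 3·(2j) + 10 = 2·3j + 10, which is even.

(⇒) Suppose 3k + 10 is even. Since 3 is odd, 3k and k have the same parity, so 3k + 10 ≡ k + 10 (mod 2). As 10 is even, 3k + 10 is even exactly when k is even. Thus k is even.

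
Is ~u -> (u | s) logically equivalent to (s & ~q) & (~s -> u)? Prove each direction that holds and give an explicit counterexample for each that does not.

Only the converse holds.

(⟸) Assume the antecedent. If u is true, ~u -> (u | s) reduces to true regardless of the other variables. If u is false, the antecedent forces (u = F, q = F, s = T), and ~u -> (u | s) holds there. Either way ~u -> (u | s) holds.

(⟹) This fails. Under u = T, q = F, s = F, the left side is true but the right side is false.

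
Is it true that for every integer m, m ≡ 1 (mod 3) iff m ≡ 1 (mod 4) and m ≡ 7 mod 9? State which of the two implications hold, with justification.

[⇒] This fails: m = 1 gives 1 ≡ 1 (mod 3) but 1 ≡ 1 (mod 9), so the conjunction on the right does not hold.

[⇐] Conversely, if m ≡ 1 (mod 4) and m ≡ 7 (mod 9), then by the Chinese remainder theorem m ≡ 25 (mod 36). Since 25 ≡ 1 (mod 3) and 3 ∣ 36, we get m ≡ 1 (mod 3).

The forward direction fails; the converse holds.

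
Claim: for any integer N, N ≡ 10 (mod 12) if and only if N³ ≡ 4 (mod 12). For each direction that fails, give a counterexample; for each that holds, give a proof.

(⟹) Suppose N ≡ 10 (mod 12). Write N = 12j + 10. Then (12j + 10)³ = 1728j³ + 4320j² + 3600j + 1000 = 12(144j³ + 360j² + 300j + 83) + 4, so N³ ≡ 4 (mod 12).

(⟸) This fails: take N = 4. Then 4³ = 64 ≡ 4 (mod 12), yet 4 ≡ 4 (mod 12), not 10.

Not equivalent: only (⇒) holds.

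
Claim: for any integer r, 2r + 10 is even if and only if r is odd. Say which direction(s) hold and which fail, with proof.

(←) Suppose r is odd. Since 2 is even, 2r is even for every r, so 2r + 10 has the same parity as 10, which is even. Hence 2r + 10 is even.

(→) This fails: take r = 4. Then 2r + 10 = 18, which is even, yet r = 4 is even, not odd.

The forward direction fails; the converse holds.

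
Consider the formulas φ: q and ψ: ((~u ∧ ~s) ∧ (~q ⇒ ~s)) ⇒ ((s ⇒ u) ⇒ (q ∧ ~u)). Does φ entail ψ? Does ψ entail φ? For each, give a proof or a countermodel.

Forward direction. Assume the antecedent. If u is true, the consequent reduces to true regardless of the other variables. If u is false, the antecedent forces (u = F, s = F, q = T) or (u = F, s = T, q = T), and the consequent holds there. Either way the consequent holds.

Converse. This fails. Under u = T, s = F, q = F, the left side is false but the right side is true.

Not equivalent: only (⇒) holds.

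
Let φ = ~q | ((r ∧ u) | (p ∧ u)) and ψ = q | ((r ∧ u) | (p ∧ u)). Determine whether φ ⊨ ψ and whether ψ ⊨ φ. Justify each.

[⇒] This fails. Under u = F, r = F, p = F, q = F, the left side is true but the right side is false.

[⇐] This fails. Under u = F, r = F, p = F, q = T, the left side is false but the right side is true.

Neither direction holds.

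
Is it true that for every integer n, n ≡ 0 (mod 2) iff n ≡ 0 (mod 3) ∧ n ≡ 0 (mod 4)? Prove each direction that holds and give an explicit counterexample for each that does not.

(←) If n ≡ 0 (mod 3) and n ≡ 0 (mod 4), then by the Chinese remainder theorem n ≡ 0 (mod 12). Since 0 ≡ 0 (mod 2) and 2 ∣ 12, we get n ≡ 0 (mod 2).

(→) This fails: n = 2 gives 2 ≡ 0 (mod 2) but 2 ≡ 2 (mod 3), so the conjunction on the right does not hold.

Not equivalent: only (⇐) holds.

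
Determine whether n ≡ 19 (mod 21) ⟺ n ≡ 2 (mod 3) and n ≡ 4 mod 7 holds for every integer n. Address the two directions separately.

Both directions fail.

(⇒) This fails: n = 19 gives 19 ≡ 19 (mod 21) but 19 ≡ 1 (mod 3), so the conjunction on the right does not hold.

(⇐) This fails: n = 11 satisfies both congruences on the right (11 ≡ 2 mod 3 and 11 ≡ 4 mod 7) yet 11 ≡ 11 (mod 21), not 19.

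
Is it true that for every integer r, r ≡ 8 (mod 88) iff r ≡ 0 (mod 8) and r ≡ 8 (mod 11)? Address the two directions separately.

(⟹) Suppose r ≡ 8 (mod 88); write r = 88j + 8. Since 8 ∣ 88, reducing mod 8 gives r ≡ 8 ≡ 0 (mod 8); since 11 ∣ 88, reducing mod 11 gives r ≡ 8 (mod 11).

(⟸) Conversely, if r ≡ 0 (mod 8) and r ≡ 8 (mod 11), then by the Chinese remainder theorem r ≡ 8 (mod 88). This is exactly r ≡ 8 (mod 88).

Both directions hold; the statement is true.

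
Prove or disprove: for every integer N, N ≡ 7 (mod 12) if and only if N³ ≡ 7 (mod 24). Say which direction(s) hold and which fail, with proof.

[⇒] This fails: take N = 19. Then 19 ≡ 7 (mod 12), but 19³ = 6859 ≡ 19 (mod 24), not 7.

[⇐] Conversely, the residues r modulo 24 with r³ ≡ 7 (mod 24) are exactly {7}, and each is ≡ 7 (mod 12).

(⇒) fails; (⇐) holds.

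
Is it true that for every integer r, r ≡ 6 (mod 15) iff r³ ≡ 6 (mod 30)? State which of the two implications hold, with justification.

(⟸) The residues r modulo 30 with r³ ≡ 6 (mod 30) are exactly {6}, and each is ≡ 6 (mod 15).

(⟹) This fails: take r = 21. Then 21 ≡ 6 (mod 15), but 21³ = 9261 ≡ 21 (mod 30), not 6.

The forward direction fails; the converse holds.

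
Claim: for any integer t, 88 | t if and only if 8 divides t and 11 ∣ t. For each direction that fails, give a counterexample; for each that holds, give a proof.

Both directions hold.

(→) If 88 ∣ t, write t = 88q. Since 88 = 11·8, t = 8·(11q), so 8 ∣ t; and since 88 = 8·11, t = 11·(8q), so 11 ∣ t.

(←) Suppose 8 ∣ t and 11 ∣ t. Any common multiple of 8 and 11 is a multiple of their lcm; here gcd(8, 11) = 1, so lcm(8, 11) = 8·11 = 88, so 88 ∣ t.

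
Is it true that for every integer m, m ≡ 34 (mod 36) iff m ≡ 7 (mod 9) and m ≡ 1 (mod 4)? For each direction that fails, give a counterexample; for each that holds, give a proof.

(→) This fails: m = 34 gives 34 ≡ 34 (mod 36) but 34 ≡ 2 (mod 4), so the conjunction on the right does not hold.

(←) This fails: m = 25 satisfies both congruences on the right (25 ≡ 7 mod 9 and 25 ≡ 1 mod 4) yet 25 ≡ 25 (mod 36), not 34.

Both directions fail.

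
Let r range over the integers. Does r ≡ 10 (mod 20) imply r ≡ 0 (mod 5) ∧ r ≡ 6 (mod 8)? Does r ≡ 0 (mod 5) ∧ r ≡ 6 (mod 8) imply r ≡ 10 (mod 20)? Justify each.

The forward direction fails; the converse holds.

(→) This fails: r = 10 gives 10 ≡ 10 (mod 20) but 10 ≡ 2 (mod 8), so the conjunction on the right does not hold.

(←) Conversely, if r ≡ 0 (mod 5) and r ≡ 6 (mod 8), then by the Chinese remainder theorem r ≡ 30 (mod 40). Since 30 ≡ 10 (mod 20) and 20 ∣ 40, we get r ≡ 10 (mod 20).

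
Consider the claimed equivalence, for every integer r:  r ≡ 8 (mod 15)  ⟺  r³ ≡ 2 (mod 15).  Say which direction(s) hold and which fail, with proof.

Both directions hold.

[⇒] Suppose r ≡ 8 (mod 15). Write r = 15j + 8. Then (15j + 8)³ = 3375j³ + 5400j² + 2880j + 512 = 15(225j³ + 360j² + 192j + 34) + 2, so r³ ≡ 2 (mod 15).

[⇐] Conversely, suppose r³ ≡ 2 (mod 15). The only residue r in {0, …, 14} with r³ ≡ 2 (mod 15) is r = 8, so r ≡ 8 (mod 15).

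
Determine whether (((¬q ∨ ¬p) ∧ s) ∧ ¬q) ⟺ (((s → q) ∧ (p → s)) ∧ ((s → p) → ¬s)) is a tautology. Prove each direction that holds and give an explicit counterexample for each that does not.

Neither direction holds.

(→) This fails. Under q = F, p = F, s = T, the left side is true but the right side is false.

(←) This fails. Under q = F, p = F, s = F, the left side is false but the right side is true.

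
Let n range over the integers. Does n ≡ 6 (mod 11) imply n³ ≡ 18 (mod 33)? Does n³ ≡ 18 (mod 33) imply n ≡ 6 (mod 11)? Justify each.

(⇒) This fails: take n = 17. Then 17 ≡ 6 (mod 11), but 17³ = 4913 ≡ 29 (mod 33), not 18.

(⇐) Conversely, the residues r modulo 33 with r³ ≡ 18 (mod 33) are exactly {6}, and each is ≡ 6 (mod 11).

(⇒) fails; (⇐) holds.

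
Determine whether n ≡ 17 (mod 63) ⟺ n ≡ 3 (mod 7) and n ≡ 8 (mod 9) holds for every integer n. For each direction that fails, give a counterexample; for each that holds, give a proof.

Both directions hold; the statement is true.

(→) Suppose n ≡ 17 (mod 63); write n = 63j + 17. Since 7 ∣ 63, reducing mod 7 gives n ≡ 17 ≡ 3 (mod 7); since 9 ∣ 63, reducing mod 9 gives n ≡ 17 ≡ 8 (mod 9).

(←) Conversely, if n ≡ 3 (mod 7) and n ≡ 8 (mod 9), then by the Chinese remainder theorem n ≡ 17 (mod 63). This is exactly n ≡ 17 (mod 63).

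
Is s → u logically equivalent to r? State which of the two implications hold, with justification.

Forward direction. This fails. Under s = F, u = F, r = F, the left side is true but the right side is false.

Converse. This fails. Under s = T, u = F, r = T, the left side is false but the right side is true.

(⇒) fails and (⇐) fails.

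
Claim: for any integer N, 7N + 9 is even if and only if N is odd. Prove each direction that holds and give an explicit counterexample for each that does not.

Both implications hold.

Converse. Suppose N is odd; write N = 2j + 1. Then 7N + 9 = 7·(2j + 1) + 9 = 2·7j + 16, which is even.

Forward direction. Suppose 7N + 9 is even. Since 7 is odd, 7N and N have the same parity, so 7N + 9 ≡ N + 9 (mod 2). As 9 is odd, 7N + 9 is even exactly when N is odd. Thus N is odd.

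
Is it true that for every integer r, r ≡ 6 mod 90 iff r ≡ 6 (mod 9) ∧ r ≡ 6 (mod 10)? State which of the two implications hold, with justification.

Both directions hold.

(←) If r ≡ 6 (mod 9) and r ≡ 6 (mod 10), then by the Chinese remainder theorem r ≡ 6 (mod 90). This is exactly r ≡ 6 (mod 90).

(→) Suppose r ≡ 6 (mod 90); write r = 90j + 6. Since 9 ∣ 90, reducing mod 9 gives r ≡ 6 (mod 9); since 10 ∣ 90, reducing mod 10 gives r ≡ 6 (mod 10).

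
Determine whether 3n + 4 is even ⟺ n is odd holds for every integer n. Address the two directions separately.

(→) This fails: n = 0 gives 3n + 4 = 4, which is even, but 0 is even, not odd.

(←) This also fails: n = 5 is odd, but 3n + 4 = 19 is odd, not even.

(⇒) fails and (⇐) fails.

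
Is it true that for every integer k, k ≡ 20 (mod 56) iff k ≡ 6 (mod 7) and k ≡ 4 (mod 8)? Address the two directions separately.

[⇒] Suppose k ≡ 20 (mod 56); write k = 56j + 20. Since 7 ∣ 56, reducing mod 7 gives k ≡ 20 ≡ 6 (mod 7); since 8 ∣ 56, reducing mod 8 gives k ≡ 20 ≡ 4 (mod 8).

[⇐] Conversely, if k ≡ 6 (mod 7) and k ≡ 4 (mod 8), then by the Chinese remainder theorem k ≡ 20 (mod 56). This is exactly k ≡ 20 (mod 56).

Both implications hold.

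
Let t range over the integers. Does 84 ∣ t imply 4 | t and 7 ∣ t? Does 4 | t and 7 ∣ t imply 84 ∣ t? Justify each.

[⇐] This fails: take t = 28. Both 4 ∣ 28 and 7 ∣ 28, yet 28 is not a multiple of 84 (since 28 = 0·84 + 28), so 84 ∤ 28.

[⇒] If 84 ∣ t, write t = 84q. Since 84 = 21·4, t = 4·(21q), so 4 ∣ t; and since 84 = 12·7, t = 7·(12q), so 7 ∣ t.

The forward direction holds; the converse fails.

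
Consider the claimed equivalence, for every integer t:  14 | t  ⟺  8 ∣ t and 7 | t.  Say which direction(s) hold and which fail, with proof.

[⇐] Suppose 8 ∣ t and 7 ∣ t. Any common multiple of 8 and 7 is a multiple of their lcm; here gcd(8, 7) = 1, so lcm(8, 7) = 8·7 = 56, so 56 ∣ t. Since 14 ∣ 56, it follows that 14 ∣ t.

[⇒] This fails: take t = 14. Certainly 14 ∣ 14, but 8 ∤ 14.

(⇒) fails; (⇐) holds.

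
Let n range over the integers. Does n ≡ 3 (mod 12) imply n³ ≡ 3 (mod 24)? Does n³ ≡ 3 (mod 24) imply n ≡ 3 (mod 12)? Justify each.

(⇒) fails; (⇐) holds.

(→) This fails: take n = 15. Then 15 ≡ 3 (mod 12), but 15³ = 3375 ≡ 15 (mod 24), not 3.

(←) Conversely, the residues r modulo 24 with r³ ≡ 3 (mod 24) are exactly {3}, and each is ≡ 3 (mod 12).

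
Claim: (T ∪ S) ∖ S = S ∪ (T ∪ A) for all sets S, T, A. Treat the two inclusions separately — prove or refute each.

(⊆) Let x ∈ (T ∪ S) ∖ S. Then either x ∈ T and x ∉ S, A; or x ∈ T ∩ A and x ∉ S. In each case x ∈ S ∪ (T ∪ A), so (T ∪ S) ∖ S ⊆ S ∪ (T ∪ A).

(⊇) This inclusion fails. Take S = {1}, T = ∅, A = ∅; then 1 ∈ S ∪ (T ∪ A) but 1 ∉ (T ∪ S) ∖ S.

The sets are not equal: only the forward inclusion holds.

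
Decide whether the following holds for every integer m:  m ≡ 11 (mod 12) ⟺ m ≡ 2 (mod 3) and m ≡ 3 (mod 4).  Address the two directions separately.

Forward direction. Suppose m ≡ 11 (mod 12); write m = 12j + 11. Since 3 ∣ 12, reducing mod 3 gives m ≡ 11 ≡ 2 (mod 3); since 4 ∣ 12, reducing mod 4 gives m ≡ 11 ≡ 3 (mod 4).

Converse. If m ≡ 2 (mod 3) and m ≡ 3 (mod 4), then by the Chinese remainder theorem m ≡ 11 (mod 12). This is exactly m ≡ 11 (mod 12).

The biconditional holds.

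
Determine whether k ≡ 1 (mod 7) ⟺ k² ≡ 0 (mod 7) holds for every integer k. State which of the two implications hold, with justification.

Neither implication holds.

(⇒) This fails: take k = 1. Then 1 ≡ 1 (mod 7), but 1² = 1 ≡ 1 (mod 7), not 0.

(⇐) This fails: take k = 0. Then 0² = 0 ≡ 0 (mod 7), yet 0 ≡ 0 (mod 7), not 1.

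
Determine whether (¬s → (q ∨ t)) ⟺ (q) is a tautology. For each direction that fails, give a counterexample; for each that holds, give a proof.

The forward direction fails; the converse holds.

(←) Assume the antecedent. If t is true, ¬s → (q ∨ t) reduces to true regardless of the other variables. If t is false, the antecedent forces (t = F, q = T, s = F) or (t = F, q = T, s = T), and ¬s → (q ∨ t) holds there. Either way ¬s → (q ∨ t) holds.

(→) This fails. Under t = T, q = F, s = F, the left side is true but the right side is false.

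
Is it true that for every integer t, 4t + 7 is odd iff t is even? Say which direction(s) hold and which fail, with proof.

Not equivalent: only (⇐) holds.

(⇒) This fails: take t = 1. Then 4t + 7 = 11, which is odd, yet t = 1 is odd, not even.

(⇐) Suppose t is even. Since 4 is even, 4t is even for every t, so 4t + 7 has the same parity as 7, which is odd. Hence 4t + 7 is odd.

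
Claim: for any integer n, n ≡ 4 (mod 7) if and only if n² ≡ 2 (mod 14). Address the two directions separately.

Both directions fail.

(→) This fails: take n = 11. Then 11 ≡ 4 (mod 7), but 11² = 121 ≡ 9 (mod 14), not 2.

(←) This fails: take n = 10. Then 10² = 100 ≡ 2 (mod 14), yet 10 ≡ 3 (mod 7), not 4.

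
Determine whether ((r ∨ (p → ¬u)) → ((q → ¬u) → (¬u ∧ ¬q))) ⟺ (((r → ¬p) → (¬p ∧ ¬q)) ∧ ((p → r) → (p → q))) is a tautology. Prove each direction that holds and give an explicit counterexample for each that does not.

Neither implication holds.

Forward direction. This fails. Under p = T, u = F, r = F, q = F, the left side is true but the right side is false.

Converse. This fails. Under p = F, u = T, r = F, q = F, the left side is false but the right side is true.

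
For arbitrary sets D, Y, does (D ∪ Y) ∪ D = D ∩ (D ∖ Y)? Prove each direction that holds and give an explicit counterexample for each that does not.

(⟹) This inclusion fails. Take D = ∅, Y = {1}; then 1 ∈ (D ∪ Y) ∪ D but 1 ∉ D ∩ (D ∖ Y).

(⟸) Let x ∈ D ∩ (D ∖ Y). Then x ∈ D and x ∉ Y, from which x ∈ (D ∪ Y) ∪ D.

The sets are not equal: only the reverse inclusion holds.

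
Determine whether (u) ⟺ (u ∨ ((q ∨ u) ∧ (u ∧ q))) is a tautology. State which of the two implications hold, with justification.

(⟸) Assume the antecedent. If u is true, u reduces to true regardless of the other variables. If u is false, the antecedent cannot hold. Either way u holds.

(⟹) Assume the antecedent. If u is true, u ∨ ((q ∨ u) ∧ (u ∧ q)) reduces to true regardless of the other variables. If u is false, the antecedent cannot hold. Either way u ∨ ((q ∨ u) ∧ (u ∧ q)) holds.

The biconditional holds.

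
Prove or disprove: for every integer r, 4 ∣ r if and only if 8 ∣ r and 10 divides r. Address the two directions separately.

Forward direction. This fails: take r = 4. Certainly 4 ∣ 4, but 8 ∤ 4.

Converse. Suppose 8 ∣ r and 10 ∣ r. Any common multiple of 8 and 10 is a multiple of their lcm; here lcm(8, 10) = 8·10/gcd(8, 10) = 80/2 = 40, so 40 ∣ r. Since 4 ∣ 40, it follows that 4 ∣ r.

The forward direction fails; the converse holds.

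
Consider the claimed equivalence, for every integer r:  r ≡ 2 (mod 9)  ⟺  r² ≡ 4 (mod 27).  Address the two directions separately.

Neither implication holds.

(→) This fails: take r = 11. Then 11 ≡ 2 (mod 9), but 11² = 121 ≡ 13 (mod 27), not 4.

(←) This fails: take r = 25. Then 25² = 625 ≡ 4 (mod 27), yet 25 ≡ 7 (mod 9), not 2.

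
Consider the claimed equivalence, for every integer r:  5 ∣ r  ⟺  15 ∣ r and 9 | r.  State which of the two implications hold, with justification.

(⟹) This fails: take r = 5. Certainly 5 ∣ 5, but 15 ∤ 5.

(⟸) Suppose 15 ∣ r and 9 ∣ r. Any common multiple of 15 and 9 is a multiple of their lcm; here lcm(15, 9) = 15·9/gcd(15, 9) = 135/3 = 45, so 45 ∣ r. Since 5 ∣ 45, it follows that 5 ∣ r.

Only the converse holds.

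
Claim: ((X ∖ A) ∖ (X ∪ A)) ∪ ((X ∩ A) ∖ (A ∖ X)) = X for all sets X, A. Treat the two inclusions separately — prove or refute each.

Only the forward inclusion holds.

Forward inclusion. Let x ∈ ((X ∖ A) ∖ (X ∪ A)) ∪ ((X ∩ A) ∖ (A ∖ X)). Then x ∈ X ∩ A, from which x ∈ X.

Reverse inclusion. This inclusion fails. Take X = {1}, A = ∅; then 1 ∈ X but 1 ∉ ((X ∖ A) ∖ (X ∪ A)) ∪ ((X ∩ A) ∖ (A ∖ X)).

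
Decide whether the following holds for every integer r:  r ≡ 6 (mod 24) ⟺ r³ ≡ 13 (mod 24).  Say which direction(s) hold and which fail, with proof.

Both directions fail.

(⇒) This fails: take r = 6. Then 6 ≡ 6 (mod 24), but 6³ = 216 ≡ 0 (mod 24), not 13.

(⇐) This fails: take r = 13. Then 13³ = 2197 ≡ 13 (mod 24), yet 13 ≡ 13 (mod 24), not 6.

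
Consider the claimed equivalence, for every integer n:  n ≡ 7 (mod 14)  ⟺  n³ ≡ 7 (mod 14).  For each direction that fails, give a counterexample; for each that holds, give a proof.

Both implications hold.

(⟸) Suppose n³ ≡ 7 (mod 14). The only residue r in {0, …, 13} with r³ ≡ 7 (mod 14) is r = 7, so n ≡ 7 (mod 14).

(⟹) Suppose n ≡ 7 (mod 14). Write n = 14j + 7. Then (14j + 7)³ = 2744j³ + 4116j² + 2058j + 343 = 14(196j³ + 294j² + 147j + 24) + 7, so n³ ≡ 7 (mod 14).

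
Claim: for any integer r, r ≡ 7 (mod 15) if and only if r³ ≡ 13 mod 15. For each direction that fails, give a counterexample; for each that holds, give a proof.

Equivalent; both directions hold.

(⟹) Suppose r ≡ 7 (mod 15). Write r = 15j + 7. Then (15j + 7)³ = 3375j³ + 4725j² + 2205j + 343 = 15(225j³ + 315j² + 147j + 22) + 13, so r³ ≡ 13 (mod 15).

(⟸) Conversely, suppose r³ ≡ 13 (mod 15). The only residue r in {0, …, 14} with r³ ≡ 13 (mod 15) is r = 7, so r ≡ 7 (mod 15).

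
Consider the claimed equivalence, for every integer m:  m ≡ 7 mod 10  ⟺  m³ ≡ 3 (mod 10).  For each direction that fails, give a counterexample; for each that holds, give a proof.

Both directions hold.

(⟹) Suppose m ≡ 7 mod 10. Write m = 10j + 7. Then (10j + 7)³ = 1000j³ + 2100j² + 1470j + 343 = 10(100j³ + 210j² + 147j + 34) + 3, so m³ ≡ 3 (mod 10).

(⟸) Conversely, suppose m³ ≡ 3 (mod 10). The only residue r in {0, …, 9} with r³ ≡ 3 (mod 10) is r = 7, so m ≡ 7 (mod 10).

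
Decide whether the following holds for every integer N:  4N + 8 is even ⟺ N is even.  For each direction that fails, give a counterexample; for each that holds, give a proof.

[⇒] This fails: take N = 3. Then 4N + 8 = 20, which is even, yet N = 3 is odd, not even.

[⇐] Suppose N is even. Since 4 is even, 4N is even for every N, so 4N + 8 has the same parity as 8, which is even. Hence 4N + 8 is even.

Only the converse holds.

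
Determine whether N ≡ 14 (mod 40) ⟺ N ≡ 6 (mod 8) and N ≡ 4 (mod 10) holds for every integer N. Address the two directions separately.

Both implications hold.

[⇒] Suppose N ≡ 14 (mod 40); write N = 40j + 14. Since 8 ∣ 40, reducing mod 8 gives N ≡ 14 ≡ 6 (mod 8); since 10 ∣ 40, reducing mod 10 gives N ≡ 14 ≡ 4 (mod 10).

[⇐] Conversely, if N ≡ 6 (mod 8) and N ≡ 4 (mod 10), then by the Chinese remainder theorem N ≡ 14 (mod 40). This is exactly N ≡ 14 (mod 40).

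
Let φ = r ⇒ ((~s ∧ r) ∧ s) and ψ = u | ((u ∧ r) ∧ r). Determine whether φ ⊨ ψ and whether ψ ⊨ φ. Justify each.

(⇒) This fails. Under s = F, r = F, u = F, the left side is true but the right side is false.

(⇐) This fails. Under s = F, r = T, u = T, the left side is false but the right side is true.

Both directions fail.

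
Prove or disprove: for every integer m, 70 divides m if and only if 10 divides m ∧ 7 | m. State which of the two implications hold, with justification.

(⟹) If 70 ∣ m, write m = 70q. Since 70 = 7·10, m = 10·(7q), so 10 ∣ m; and since 70 = 10·7, m = 7·(10q), so 7 ∣ m.

(⟸) Suppose 10 ∣ m and 7 ∣ m. Any common multiple of 10 and 7 is a multiple of their lcm; here gcd(10, 7) = 1, so lcm(10, 7) = 10·7 = 70, so 70 ∣ m.

The biconditional holds.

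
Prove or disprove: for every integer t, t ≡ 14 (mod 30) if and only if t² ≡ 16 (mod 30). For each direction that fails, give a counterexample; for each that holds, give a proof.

Only the forward implication holds.

Converse. This fails: take t = 4. Then 4² = 16 ≡ 16 (mod 30), yet 4 ≡ 4 (mod 30), not 14.

Forward direction. Suppose t ≡ 14 (mod 30). Write t = 30j + 14. Then (30j + 14)² = 900j² + 840j + 196 = 30(30j² + 28j + 6) + 16, so t² ≡ 16 (mod 30).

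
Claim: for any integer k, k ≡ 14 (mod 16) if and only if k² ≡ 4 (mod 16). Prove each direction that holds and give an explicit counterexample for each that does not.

Not equivalent: only (⇒) holds.

(⟹) Suppose k ≡ 14 (mod 16). Write k = 16j + 14. Then (16j + 14)² = 256j² + 448j + 196 = 16(16j² + 28j + 12) + 4, so k² ≡ 4 (mod 16).

(⟸) This fails: take k = 2. Then 2² = 4 ≡ 4 (mod 16), yet 2 ≡ 2 (mod 16), not 14.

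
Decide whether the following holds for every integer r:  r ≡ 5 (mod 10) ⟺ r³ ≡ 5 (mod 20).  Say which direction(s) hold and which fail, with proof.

[⇒] This fails: take r = 15. Then 15 ≡ 5 (mod 10), but 15³ = 3375 ≡ 15 (mod 20), not 5.

[⇐] Conversely, the residues r modulo 20 with r³ ≡ 5 (mod 20) are exactly {5}, and each is ≡ 5 (mod 10).

Only the reverse direction holds.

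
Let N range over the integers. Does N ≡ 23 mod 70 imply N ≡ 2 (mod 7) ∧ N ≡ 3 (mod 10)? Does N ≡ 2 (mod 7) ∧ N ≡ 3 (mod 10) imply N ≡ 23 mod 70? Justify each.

Forward direction. Suppose N ≡ 23 (mod 70); write N = 70j + 23. Since 7 ∣ 70, reducing mod 7 gives N ≡ 23 ≡ 2 (mod 7); since 10 ∣ 70, reducing mod 10 gives N ≡ 23 ≡ 3 (mod 10).

Converse. If N ≡ 2 (mod 7) and N ≡ 3 (mod 10), then by the Chinese remainder theorem N ≡ 23 (mod 70). This is exactly N ≡ 23 (mod 70).

Equivalent; both directions hold.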